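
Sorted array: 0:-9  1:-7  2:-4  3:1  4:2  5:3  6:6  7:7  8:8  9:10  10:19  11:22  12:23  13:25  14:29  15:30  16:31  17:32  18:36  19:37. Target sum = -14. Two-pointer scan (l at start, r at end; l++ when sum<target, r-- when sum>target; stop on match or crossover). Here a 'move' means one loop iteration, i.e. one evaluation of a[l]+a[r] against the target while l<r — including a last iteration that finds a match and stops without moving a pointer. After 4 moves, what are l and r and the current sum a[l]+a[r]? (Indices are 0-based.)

l=0 r=19: -9+37=28 >-14, r--
l=0 r=18: -9+36=27 >-14, r--
l=0 r=17: -9+32=23 >-14, r--
l=0 r=16: -9+31=22 >-14, r--

l=0, r=15, sum=21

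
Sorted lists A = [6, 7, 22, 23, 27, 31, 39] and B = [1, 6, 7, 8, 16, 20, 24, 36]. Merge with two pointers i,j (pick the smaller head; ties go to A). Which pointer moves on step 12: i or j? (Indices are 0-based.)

i

[i=0,j=0] A[i]=6>B[j]=1 take 1 → j++
[i=0,j=1] A[i]=6<=B[j]=6 take 6 → i++
[i=1,j=1] A[i]=7>B[j]=6 take 6 → j++
[i=1,j=2] A[i]=7<=B[j]=7 take 7 → i++
[i=2,j=2] A[i]=22>B[j]=7 take 7 → j++
[i=2,j=3] A[i]=22>B[j]=8 take 8 → j++
[i=2,j=4] A[i]=22>B[j]=16 take 16 → j++
[i=2,j=5] A[i]=22>B[j]=20 take 20 → j++
[i=2,j=6] A[i]=22<=B[j]=24 take 22 → i++
[i=3,j=6] A[i]=23<=B[j]=24 take 23 → i++
[i=4,j=6] A[i]=27>B[j]=24 take 24 → j++
[i=4,j=7] A[i]=27<=B[j]=36 take 27 → i++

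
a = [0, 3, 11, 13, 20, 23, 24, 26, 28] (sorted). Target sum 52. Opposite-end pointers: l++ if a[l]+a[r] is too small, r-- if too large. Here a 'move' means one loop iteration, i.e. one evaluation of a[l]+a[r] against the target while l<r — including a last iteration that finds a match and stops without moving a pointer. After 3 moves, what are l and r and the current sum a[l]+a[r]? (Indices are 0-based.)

l=3, r=8, sum=41

[0,8] 0+28=28 <52 → l++
[1,8] 3+28=31 <52 → l++
[2,8] 11+28=39 <52 → l++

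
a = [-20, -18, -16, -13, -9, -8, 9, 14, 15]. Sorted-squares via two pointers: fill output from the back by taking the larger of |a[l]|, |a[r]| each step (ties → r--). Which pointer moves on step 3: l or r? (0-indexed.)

[0,8] |-20|>|15| out[8]=400 → l++
[1,8] |-18|>|15| out[7]=324 → l++
[2,8] |-16|>|15| out[6]=256 → l++

l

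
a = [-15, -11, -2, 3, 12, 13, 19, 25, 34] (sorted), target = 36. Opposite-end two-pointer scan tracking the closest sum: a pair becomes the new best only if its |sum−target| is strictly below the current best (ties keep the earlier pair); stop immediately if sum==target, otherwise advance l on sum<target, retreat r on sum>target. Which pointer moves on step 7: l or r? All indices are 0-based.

l=0 r=8: -15+34=19 d=17 *, l++
l=1 r=8: -11+34=23 d=13 *, l++
l=2 r=8: -2+34=32 d=4 *, l++
l=3 r=8: 3+34=37 d=1 *, r--
l=3 r=7: 3+25=28 d=8, l++
l=4 r=7: 12+25=37 d=1, r--
l=4 r=6: 12+19=31 d=5, l++

l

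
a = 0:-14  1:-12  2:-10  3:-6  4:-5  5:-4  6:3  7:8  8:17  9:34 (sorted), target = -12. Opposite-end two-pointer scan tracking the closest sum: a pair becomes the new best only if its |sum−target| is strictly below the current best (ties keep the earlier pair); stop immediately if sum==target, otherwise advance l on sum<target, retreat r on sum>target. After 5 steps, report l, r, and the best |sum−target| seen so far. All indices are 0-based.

l=1, r=5, best |Δ|=1

l=0 r=9: -14+34=20 d=32 *, r--
l=0 r=8: -14+17=3 d=15 *, r--
l=0 r=7: -14+8=-6 d=6 *, r--
l=0 r=6: -14+3=-11 d=1 *, r--
l=0 r=5: -14+-4=-18 d=6, l++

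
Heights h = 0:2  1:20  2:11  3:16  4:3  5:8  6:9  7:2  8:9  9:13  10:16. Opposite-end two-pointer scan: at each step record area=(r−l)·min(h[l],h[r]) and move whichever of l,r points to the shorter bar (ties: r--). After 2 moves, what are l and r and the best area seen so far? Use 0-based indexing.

[0,10] min(2,16)*10=20 best=20 * → l++
[1,10] min(20,16)*9=144 best=144 * → r--

l=1, r=9, best area=144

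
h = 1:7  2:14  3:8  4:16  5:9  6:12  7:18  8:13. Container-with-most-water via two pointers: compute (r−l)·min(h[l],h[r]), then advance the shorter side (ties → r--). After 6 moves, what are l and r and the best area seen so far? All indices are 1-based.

l=6, r=7, best area=78

l=1 r=8: min(7,13)*7=49 best=49 *, l++
l=2 r=8: min(14,13)*6=78 best=78 *, r--
l=2 r=7: min(14,18)*5=70 best=78, l++
l=3 r=7: min(8,18)*4=32 best=78, l++
l=4 r=7: min(16,18)*3=48 best=78, l++
l=5 r=7: min(9,18)*2=18 best=78, l++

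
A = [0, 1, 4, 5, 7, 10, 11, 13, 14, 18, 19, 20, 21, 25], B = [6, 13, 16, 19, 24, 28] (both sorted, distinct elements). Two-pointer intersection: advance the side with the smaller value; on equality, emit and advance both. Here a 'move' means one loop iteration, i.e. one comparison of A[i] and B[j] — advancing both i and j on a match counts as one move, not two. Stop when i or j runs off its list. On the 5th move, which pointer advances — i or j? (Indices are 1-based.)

[i=1,j=1] 0<6 → i++
[i=2,j=1] 1<6 → i++
[i=3,j=1] 4<6 → i++
[i=4,j=1] 5<6 → i++
[i=5,j=1] 7>6 → j++

j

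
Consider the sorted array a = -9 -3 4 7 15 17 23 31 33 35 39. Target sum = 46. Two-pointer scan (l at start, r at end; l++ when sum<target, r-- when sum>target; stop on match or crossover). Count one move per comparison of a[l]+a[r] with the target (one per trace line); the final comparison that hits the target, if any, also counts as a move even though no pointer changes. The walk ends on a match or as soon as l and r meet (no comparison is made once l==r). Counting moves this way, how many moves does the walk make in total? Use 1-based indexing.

l=1 r=11: -9+39=30 <46, l++
l=2 r=11: -3+39=36 <46, l++
l=3 r=11: 4+39=43 <46, l++
l=4 r=11: 7+39=46, found

4 moves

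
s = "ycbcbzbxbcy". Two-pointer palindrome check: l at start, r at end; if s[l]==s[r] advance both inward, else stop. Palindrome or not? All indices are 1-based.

not a palindrome (mismatch at 4,8)

[1,11] 'y'=='y' → l++,r--
[2,10] 'c'=='c' → l++,r--
[3,9] 'b'=='b' → l++,r--
[4,8] 'c'!='x' → stop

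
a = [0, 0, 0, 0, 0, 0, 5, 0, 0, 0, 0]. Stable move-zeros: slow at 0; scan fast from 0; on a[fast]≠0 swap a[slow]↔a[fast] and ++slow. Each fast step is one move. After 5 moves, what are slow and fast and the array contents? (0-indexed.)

slow=0, fast=5, a=[0, 0, 0, 0, 0, 0, 5, 0, 0, 0, 0]

slow=0 fast=0: a[fast]=0, fast++
slow=0 fast=1: a[fast]=0, fast++
slow=0 fast=2: a[fast]=0, fast++
slow=0 fast=3: a[fast]=0, fast++
slow=0 fast=4: a[fast]=0, fast++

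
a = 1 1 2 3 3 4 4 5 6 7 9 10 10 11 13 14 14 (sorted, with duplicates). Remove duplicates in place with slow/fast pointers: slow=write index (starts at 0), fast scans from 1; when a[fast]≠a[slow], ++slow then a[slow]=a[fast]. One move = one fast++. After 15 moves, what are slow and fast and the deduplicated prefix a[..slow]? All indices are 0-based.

slow=11, fast=16, prefix=[1, 2, 3, 4, 5, 6, 7, 9, 10, 11, 13, 14]

(s=0,f=1) a[fast]=1=a[slow] dup → fast++
(s=0,f=2) a[fast]=2≠a[slow]=1 write a[1]=2 → slow++,fast++
(s=1,f=3) a[fast]=3≠a[slow]=2 write a[2]=3 → slow++,fast++
(s=2,f=4) a[fast]=3=a[slow] dup → fast++
(s=2,f=5) a[fast]=4≠a[slow]=3 write a[3]=4 → slow++,fast++
(s=3,f=6) a[fast]=4=a[slow] dup → fast++
(s=3,f=7) a[fast]=5≠a[slow]=4 write a[4]=5 → slow++,fast++
(s=4,f=8) a[fast]=6≠a[slow]=5 write a[5]=6 → slow++,fast++
(s=5,f=9) a[fast]=7≠a[slow]=6 write a[6]=7 → slow++,fast++
(s=6,f=10) a[fast]=9≠a[slow]=7 write a[7]=9 → slow++,fast++
(s=7,f=11) a[fast]=10≠a[slow]=9 write a[8]=10 → slow++,fast++
(s=8,f=12) a[fast]=10=a[slow] dup → fast++
(s=8,f=13) a[fast]=11≠a[slow]=10 write a[9]=11 → slow++,fast++
(s=9,f=14) a[fast]=13≠a[slow]=11 write a[10]=13 → slow++,fast++
(s=10,f=15) a[fast]=14≠a[slow]=13 write a[11]=14 → slow++,fast++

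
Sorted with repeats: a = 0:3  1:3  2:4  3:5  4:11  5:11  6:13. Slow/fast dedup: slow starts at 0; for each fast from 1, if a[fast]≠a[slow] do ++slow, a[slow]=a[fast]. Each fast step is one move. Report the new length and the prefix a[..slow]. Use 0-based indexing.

length 5; prefix = [3, 4, 5, 11, 13]

slow=0 fast=1: a[fast]=3=a[slow] dup, fast++
slow=0 fast=2: a[fast]=4≠a[slow]=3 write a[1]=4, slow++,fast++
slow=1 fast=3: a[fast]=5≠a[slow]=4 write a[2]=5, slow++,fast++
slow=2 fast=4: a[fast]=11≠a[slow]=5 write a[3]=11, slow++,fast++
slow=3 fast=5: a[fast]=11=a[slow] dup, fast++
slow=3 fast=6: a[fast]=13≠a[slow]=11 write a[4]=13, slow++,fast++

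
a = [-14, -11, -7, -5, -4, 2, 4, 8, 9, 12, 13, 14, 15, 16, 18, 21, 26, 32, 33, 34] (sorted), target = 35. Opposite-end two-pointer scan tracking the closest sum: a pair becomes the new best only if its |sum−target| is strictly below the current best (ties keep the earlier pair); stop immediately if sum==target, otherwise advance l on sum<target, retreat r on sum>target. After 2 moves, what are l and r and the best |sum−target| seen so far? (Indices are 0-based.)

[0,19] -14+34=20 d=15 * → l++
[1,19] -11+34=23 d=12 * → l++

l=2, r=19, best |Δ|=12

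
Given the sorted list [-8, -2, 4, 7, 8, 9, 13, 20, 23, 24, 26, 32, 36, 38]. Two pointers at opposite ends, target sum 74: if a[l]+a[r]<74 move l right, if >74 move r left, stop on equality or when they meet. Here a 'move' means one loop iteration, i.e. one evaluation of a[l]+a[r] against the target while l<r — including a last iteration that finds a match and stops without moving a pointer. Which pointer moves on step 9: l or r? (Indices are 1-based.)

l

l=1 r=14: -8+38=30 <74, l++
l=2 r=14: -2+38=36 <74, l++
l=3 r=14: 4+38=42 <74, l++
l=4 r=14: 7+38=45 <74, l++
l=5 r=14: 8+38=46 <74, l++
l=6 r=14: 9+38=47 <74, l++
l=7 r=14: 13+38=51 <74, l++
l=8 r=14: 20+38=58 <74, l++
l=9 r=14: 23+38=61 <74, l++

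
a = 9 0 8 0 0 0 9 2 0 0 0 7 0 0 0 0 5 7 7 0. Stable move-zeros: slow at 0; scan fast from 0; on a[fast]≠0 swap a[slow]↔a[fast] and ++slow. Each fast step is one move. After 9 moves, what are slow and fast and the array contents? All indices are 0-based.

slow=4, fast=9, a=[9, 8, 9, 2, 0, 0, 0, 0, 0, 0, 0, 7, 0, 0, 0, 0, 5, 7, 7, 0]

slow=0 fast=0: a[fast]=9≠0 swap→a[0]=9, slow++,fast++
slow=1 fast=1: a[fast]=0, fast++
slow=1 fast=2: a[fast]=8≠0 swap→a[1]=8, slow++,fast++
slow=2 fast=3: a[fast]=0, fast++
slow=2 fast=4: a[fast]=0, fast++
slow=2 fast=5: a[fast]=0, fast++
slow=2 fast=6: a[fast]=9≠0 swap→a[2]=9, slow++,fast++
slow=3 fast=7: a[fast]=2≠0 swap→a[3]=2, slow++,fast++
slow=4 fast=8: a[fast]=0, fast++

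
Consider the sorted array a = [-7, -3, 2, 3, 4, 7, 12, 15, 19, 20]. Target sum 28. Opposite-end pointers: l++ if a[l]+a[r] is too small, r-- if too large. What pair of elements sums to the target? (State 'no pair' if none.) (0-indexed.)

no pair

[0,9] -7+20=13 <28 → l++
[1,9] -3+20=17 <28 → l++
[2,9] 2+20=22 <28 → l++
[3,9] 3+20=23 <28 → l++
[4,9] 4+20=24 <28 → l++
[5,9] 7+20=27 <28 → l++
[6,9] 12+20=32 >28 → r--
[6,8] 12+19=31 >28 → r--
[6,7] 12+15=27 <28 → l++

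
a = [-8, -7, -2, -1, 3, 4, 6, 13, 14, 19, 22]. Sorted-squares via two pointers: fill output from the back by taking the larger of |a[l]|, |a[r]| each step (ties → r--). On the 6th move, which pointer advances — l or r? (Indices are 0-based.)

[0,10] |-8|<=|22| out[10]=484 → r--
[0,9] |-8|<=|19| out[9]=361 → r--
[0,8] |-8|<=|14| out[8]=196 → r--
[0,7] |-8|<=|13| out[7]=169 → r--
[0,6] |-8|>|6| out[6]=64 → l++
[1,6] |-7|>|6| out[5]=49 → l++

l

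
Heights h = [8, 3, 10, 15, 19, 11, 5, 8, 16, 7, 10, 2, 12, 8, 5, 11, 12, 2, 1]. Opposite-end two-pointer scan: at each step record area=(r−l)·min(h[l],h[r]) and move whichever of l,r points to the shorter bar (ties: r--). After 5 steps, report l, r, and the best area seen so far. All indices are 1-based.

l=4, r=17, best area=140

l=1 r=19: min(8,1)*18=18 best=18 *, r--
l=1 r=18: min(8,2)*17=34 best=34 *, r--
l=1 r=17: min(8,12)*16=128 best=128 *, l++
l=2 r=17: min(3,12)*15=45 best=128, l++
l=3 r=17: min(10,12)*14=140 best=140 *, l++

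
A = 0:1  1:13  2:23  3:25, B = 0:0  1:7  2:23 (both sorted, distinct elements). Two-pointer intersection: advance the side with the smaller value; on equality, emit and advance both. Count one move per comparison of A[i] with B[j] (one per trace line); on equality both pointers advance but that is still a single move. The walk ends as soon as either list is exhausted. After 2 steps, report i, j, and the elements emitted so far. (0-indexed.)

i=0 j=0: 1>0, j++
i=0 j=1: 1<7, i++

i=1, j=1, emitted=[]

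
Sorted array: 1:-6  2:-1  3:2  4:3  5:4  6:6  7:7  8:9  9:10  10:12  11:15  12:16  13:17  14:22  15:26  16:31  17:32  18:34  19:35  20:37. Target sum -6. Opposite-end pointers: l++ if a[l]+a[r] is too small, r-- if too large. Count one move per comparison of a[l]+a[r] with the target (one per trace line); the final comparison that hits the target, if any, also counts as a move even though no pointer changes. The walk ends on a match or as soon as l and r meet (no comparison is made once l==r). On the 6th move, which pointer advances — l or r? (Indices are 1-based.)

[1,20] -6+37=31 >-6 → r--
[1,19] -6+35=29 >-6 → r--
[1,18] -6+34=28 >-6 → r--
[1,17] -6+32=26 >-6 → r--
[1,16] -6+31=25 >-6 → r--
[1,15] -6+26=20 >-6 → r--

r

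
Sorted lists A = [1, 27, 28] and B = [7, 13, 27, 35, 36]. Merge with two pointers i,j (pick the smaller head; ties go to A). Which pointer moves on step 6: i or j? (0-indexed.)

i

[i=0,j=0] A[i]=1<=B[j]=7 take 1 → i++
[i=1,j=0] A[i]=27>B[j]=7 take 7 → j++
[i=1,j=1] A[i]=27>B[j]=13 take 13 → j++
[i=1,j=2] A[i]=27<=B[j]=27 take 27 → i++
[i=2,j=2] A[i]=28>B[j]=27 take 27 → j++
[i=2,j=3] A[i]=28<=B[j]=35 take 28 → i++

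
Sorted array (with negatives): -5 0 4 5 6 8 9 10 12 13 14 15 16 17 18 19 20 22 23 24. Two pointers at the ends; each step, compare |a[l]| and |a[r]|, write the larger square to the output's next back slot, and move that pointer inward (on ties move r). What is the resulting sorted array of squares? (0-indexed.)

l=0 r=19: |-5|<=|24| out[19]=576, r--
l=0 r=18: |-5|<=|23| out[18]=529, r--
l=0 r=17: |-5|<=|22| out[17]=484, r--
l=0 r=16: |-5|<=|20| out[16]=400, r--
l=0 r=15: |-5|<=|19| out[15]=361, r--
l=0 r=14: |-5|<=|18| out[14]=324, r--
l=0 r=13: |-5|<=|17| out[13]=289, r--
l=0 r=12: |-5|<=|16| out[12]=256, r--
l=0 r=11: |-5|<=|15| out[11]=225, r--
l=0 r=10: |-5|<=|14| out[10]=196, r--
l=0 r=9: |-5|<=|13| out[9]=169, r--
l=0 r=8: |-5|<=|12| out[8]=144, r--
l=0 r=7: |-5|<=|10| out[7]=100, r--
l=0 r=6: |-5|<=|9| out[6]=81, r--
l=0 r=5: |-5|<=|8| out[5]=64, r--
l=0 r=4: |-5|<=|6| out[4]=36, r--
l=0 r=3: |-5|<=|5| out[3]=25, r--
l=0 r=2: |-5|>|4| out[2]=25, l++
l=1 r=2: |0|<=|4| out[1]=16, r--
l=1 r=1: |0|<=|0| out[0]=0, r--

[0, 16, 25, 25, 36, 64, 81, 100, 144, 169, 196, 225, 256, 289, 324, 361, 400, 484, 529, 576]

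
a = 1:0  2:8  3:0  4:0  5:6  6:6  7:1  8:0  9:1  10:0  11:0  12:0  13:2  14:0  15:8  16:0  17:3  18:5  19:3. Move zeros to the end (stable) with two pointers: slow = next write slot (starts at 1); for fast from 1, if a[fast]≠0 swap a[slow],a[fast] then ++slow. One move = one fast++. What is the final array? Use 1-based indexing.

[8, 6, 6, 1, 1, 2, 8, 3, 5, 3, 0, 0, 0, 0, 0, 0, 0, 0, 0]

slow=1 fast=1: a[fast]=0, fast++
slow=1 fast=2: a[fast]=8≠0 swap→a[1]=8, slow++,fast++
slow=2 fast=3: a[fast]=0, fast++
slow=2 fast=4: a[fast]=0, fast++
slow=2 fast=5: a[fast]=6≠0 swap→a[2]=6, slow++,fast++
slow=3 fast=6: a[fast]=6≠0 swap→a[3]=6, slow++,fast++
slow=4 fast=7: a[fast]=1≠0 swap→a[4]=1, slow++,fast++
slow=5 fast=8: a[fast]=0, fast++
slow=5 fast=9: a[fast]=1≠0 swap→a[5]=1, slow++,fast++
slow=6 fast=10: a[fast]=0, fast++
slow=6 fast=11: a[fast]=0, fast++
slow=6 fast=12: a[fast]=0, fast++
slow=6 fast=13: a[fast]=2≠0 swap→a[6]=2, slow++,fast++
slow=7 fast=14: a[fast]=0, fast++
slow=7 fast=15: a[fast]=8≠0 swap→a[7]=8, slow++,fast++
slow=8 fast=16: a[fast]=0, fast++
slow=8 fast=17: a[fast]=3≠0 swap→a[8]=3, slow++,fast++
slow=9 fast=18: a[fast]=5≠0 swap→a[9]=5, slow++,fast++
slow=10 fast=19: a[fast]=3≠0 swap→a[10]=3, slow++,fast++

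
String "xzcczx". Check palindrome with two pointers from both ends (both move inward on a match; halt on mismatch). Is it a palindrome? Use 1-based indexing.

palindrome

[1,6] 'x'=='x' → l++,r--
[2,5] 'z'=='z' → l++,r--
[3,4] 'c'=='c' → l++,r--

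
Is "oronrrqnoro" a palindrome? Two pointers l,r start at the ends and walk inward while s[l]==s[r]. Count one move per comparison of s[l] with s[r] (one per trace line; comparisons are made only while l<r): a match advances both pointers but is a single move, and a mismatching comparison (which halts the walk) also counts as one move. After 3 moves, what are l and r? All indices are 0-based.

l=0 r=10: 'o'=='o', l++,r--
l=1 r=9: 'r'=='r', l++,r--
l=2 r=8: 'o'=='o', l++,r--

l=3, r=7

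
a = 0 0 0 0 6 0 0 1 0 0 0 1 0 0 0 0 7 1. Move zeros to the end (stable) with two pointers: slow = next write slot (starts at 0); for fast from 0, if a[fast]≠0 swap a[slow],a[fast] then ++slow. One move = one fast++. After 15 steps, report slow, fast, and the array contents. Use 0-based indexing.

slow=0 fast=0: a[fast]=0, fast++
slow=0 fast=1: a[fast]=0, fast++
slow=0 fast=2: a[fast]=0, fast++
slow=0 fast=3: a[fast]=0, fast++
slow=0 fast=4: a[fast]=6≠0 swap→a[0]=6, slow++,fast++
slow=1 fast=5: a[fast]=0, fast++
slow=1 fast=6: a[fast]=0, fast++
slow=1 fast=7: a[fast]=1≠0 swap→a[1]=1, slow++,fast++
slow=2 fast=8: a[fast]=0, fast++
slow=2 fast=9: a[fast]=0, fast++
slow=2 fast=10: a[fast]=0, fast++
slow=2 fast=11: a[fast]=1≠0 swap→a[2]=1, slow++,fast++
slow=3 fast=12: a[fast]=0, fast++
slow=3 fast=13: a[fast]=0, fast++
slow=3 fast=14: a[fast]=0, fast++

slow=3, fast=15, a=[6, 1, 1, 0, 0, 0, 0, 0, 0, 0, 0, 0, 0, 0, 0, 0, 7, 1]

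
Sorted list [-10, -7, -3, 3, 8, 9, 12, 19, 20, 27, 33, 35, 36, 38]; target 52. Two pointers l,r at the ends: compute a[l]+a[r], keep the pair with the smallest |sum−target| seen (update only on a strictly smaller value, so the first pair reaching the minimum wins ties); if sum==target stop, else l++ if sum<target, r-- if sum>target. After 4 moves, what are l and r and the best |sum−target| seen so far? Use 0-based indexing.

l=0 r=13: -10+38=28 d=24 *, l++
l=1 r=13: -7+38=31 d=21 *, l++
l=2 r=13: -3+38=35 d=17 *, l++
l=3 r=13: 3+38=41 d=11 *, l++

l=4, r=13, best |Δ|=11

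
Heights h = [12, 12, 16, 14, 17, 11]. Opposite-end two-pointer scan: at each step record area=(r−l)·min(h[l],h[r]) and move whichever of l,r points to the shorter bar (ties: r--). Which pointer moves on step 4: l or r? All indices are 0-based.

[0,5] min(12,11)*5=55 best=55 * → r--
[0,4] min(12,17)*4=48 best=55 → l++
[1,4] min(12,17)*3=36 best=55 → l++
[2,4] min(16,17)*2=32 best=55 → l++

l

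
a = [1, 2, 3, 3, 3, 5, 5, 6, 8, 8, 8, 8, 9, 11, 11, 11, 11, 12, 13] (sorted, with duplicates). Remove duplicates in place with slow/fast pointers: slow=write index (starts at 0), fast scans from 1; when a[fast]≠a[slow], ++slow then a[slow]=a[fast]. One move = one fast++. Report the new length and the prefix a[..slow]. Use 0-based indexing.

length 10; prefix = [1, 2, 3, 5, 6, 8, 9, 11, 12, 13]

slow=0 fast=1: a[fast]=2≠a[slow]=1 write a[1]=2, slow++,fast++
slow=1 fast=2: a[fast]=3≠a[slow]=2 write a[2]=3, slow++,fast++
slow=2 fast=3: a[fast]=3=a[slow] dup, fast++
slow=2 fast=4: a[fast]=3=a[slow] dup, fast++
slow=2 fast=5: a[fast]=5≠a[slow]=3 write a[3]=5, slow++,fast++
slow=3 fast=6: a[fast]=5=a[slow] dup, fast++
slow=3 fast=7: a[fast]=6≠a[slow]=5 write a[4]=6, slow++,fast++
slow=4 fast=8: a[fast]=8≠a[slow]=6 write a[5]=8, slow++,fast++
slow=5 fast=9: a[fast]=8=a[slow] dup, fast++
slow=5 fast=10: a[fast]=8=a[slow] dup, fast++
slow=5 fast=11: a[fast]=8=a[slow] dup, fast++
slow=5 fast=12: a[fast]=9≠a[slow]=8 write a[6]=9, slow++,fast++
slow=6 fast=13: a[fast]=11≠a[slow]=9 write a[7]=11, slow++,fast++
slow=7 fast=14: a[fast]=11=a[slow] dup, fast++
slow=7 fast=15: a[fast]=11=a[slow] dup, fast++
slow=7 fast=16: a[fast]=11=a[slow] dup, fast++
slow=7 fast=17: a[fast]=12≠a[slow]=11 write a[8]=12, slow++,fast++
slow=8 fast=18: a[fast]=13≠a[slow]=12 write a[9]=13, slow++,fast++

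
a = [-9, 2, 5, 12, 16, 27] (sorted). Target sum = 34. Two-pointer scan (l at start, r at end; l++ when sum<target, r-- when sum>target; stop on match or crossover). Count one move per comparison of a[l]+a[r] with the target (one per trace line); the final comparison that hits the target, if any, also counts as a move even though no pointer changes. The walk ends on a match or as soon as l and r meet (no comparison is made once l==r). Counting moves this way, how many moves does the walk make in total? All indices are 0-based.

5 moves

l=0 r=5: -9+27=18 <34, l++
l=1 r=5: 2+27=29 <34, l++
l=2 r=5: 5+27=32 <34, l++
l=3 r=5: 12+27=39 >34, r--
l=3 r=4: 12+16=28 <34, l++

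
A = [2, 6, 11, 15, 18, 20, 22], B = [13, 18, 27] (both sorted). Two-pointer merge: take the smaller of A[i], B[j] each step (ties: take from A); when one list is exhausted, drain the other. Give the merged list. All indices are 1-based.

[2, 6, 11, 13, 15, 18, 18, 20, 22, 27]

i=1 j=1: A[i]=2<=B[j]=13 take 2, i++
i=2 j=1: A[i]=6<=B[j]=13 take 6, i++
i=3 j=1: A[i]=11<=B[j]=13 take 11, i++
i=4 j=1: A[i]=15>B[j]=13 take 13, j++
i=4 j=2: A[i]=15<=B[j]=18 take 15, i++
i=5 j=2: A[i]=18<=B[j]=18 take 18, i++
i=6 j=2: A[i]=20>B[j]=18 take 18, j++
i=6 j=3: A[i]=20<=B[j]=27 take 20, i++
i=7 j=3: A[i]=22<=B[j]=27 take 22, i++
i=8 j=3: A done, take B[j]=27, j++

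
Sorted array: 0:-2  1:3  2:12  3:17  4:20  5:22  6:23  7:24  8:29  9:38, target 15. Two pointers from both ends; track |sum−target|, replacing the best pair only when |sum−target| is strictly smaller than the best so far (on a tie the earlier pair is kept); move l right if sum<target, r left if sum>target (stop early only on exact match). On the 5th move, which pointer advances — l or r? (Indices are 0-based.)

r

l=0 r=9: -2+38=36 d=21 *, r--
l=0 r=8: -2+29=27 d=12 *, r--
l=0 r=7: -2+24=22 d=7 *, r--
l=0 r=6: -2+23=21 d=6 *, r--
l=0 r=5: -2+22=20 d=5 *, r--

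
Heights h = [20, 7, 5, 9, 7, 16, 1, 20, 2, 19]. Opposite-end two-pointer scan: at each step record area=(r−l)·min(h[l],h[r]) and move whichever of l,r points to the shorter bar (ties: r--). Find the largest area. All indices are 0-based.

max area = 171

l=0 r=9: min(20,19)*9=171 best=171 *, r--
l=0 r=8: min(20,2)*8=16 best=171, r--
l=0 r=7: min(20,20)*7=140 best=171, r--
l=0 r=6: min(20,1)*6=6 best=171, r--
l=0 r=5: min(20,16)*5=80 best=171, r--
l=0 r=4: min(20,7)*4=28 best=171, r--
l=0 r=3: min(20,9)*3=27 best=171, r--
l=0 r=2: min(20,5)*2=10 best=171, r--
l=0 r=1: min(20,7)*1=7 best=171, r--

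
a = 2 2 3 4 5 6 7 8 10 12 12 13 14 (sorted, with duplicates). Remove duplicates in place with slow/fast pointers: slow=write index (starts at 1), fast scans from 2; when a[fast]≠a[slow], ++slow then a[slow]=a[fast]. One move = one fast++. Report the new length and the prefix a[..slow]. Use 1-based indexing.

slow=1 fast=2: a[fast]=2=a[slow] dup, fast++
slow=1 fast=3: a[fast]=3≠a[slow]=2 write a[2]=3, slow++,fast++
slow=2 fast=4: a[fast]=4≠a[slow]=3 write a[3]=4, slow++,fast++
slow=3 fast=5: a[fast]=5≠a[slow]=4 write a[4]=5, slow++,fast++
slow=4 fast=6: a[fast]=6≠a[slow]=5 write a[5]=6, slow++,fast++
slow=5 fast=7: a[fast]=7≠a[slow]=6 write a[6]=7, slow++,fast++
slow=6 fast=8: a[fast]=8≠a[slow]=7 write a[7]=8, slow++,fast++
slow=7 fast=9: a[fast]=10≠a[slow]=8 write a[8]=10, slow++,fast++
slow=8 fast=10: a[fast]=12≠a[slow]=10 write a[9]=12, slow++,fast++
slow=9 fast=11: a[fast]=12=a[slow] dup, fast++
slow=9 fast=12: a[fast]=13≠a[slow]=12 write a[10]=13, slow++,fast++
slow=10 fast=13: a[fast]=14≠a[slow]=13 write a[11]=14, slow++,fast++

length 11; prefix = [2, 3, 4, 5, 6, 7, 8, 10, 12, 13, 14]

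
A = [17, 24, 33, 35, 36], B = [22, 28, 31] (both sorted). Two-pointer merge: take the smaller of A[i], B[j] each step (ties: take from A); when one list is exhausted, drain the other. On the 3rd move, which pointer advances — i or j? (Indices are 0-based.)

i

[i=0,j=0] A[i]=17<=B[j]=22 take 17 → i++
[i=1,j=0] A[i]=24>B[j]=22 take 22 → j++
[i=1,j=1] A[i]=24<=B[j]=28 take 24 → i++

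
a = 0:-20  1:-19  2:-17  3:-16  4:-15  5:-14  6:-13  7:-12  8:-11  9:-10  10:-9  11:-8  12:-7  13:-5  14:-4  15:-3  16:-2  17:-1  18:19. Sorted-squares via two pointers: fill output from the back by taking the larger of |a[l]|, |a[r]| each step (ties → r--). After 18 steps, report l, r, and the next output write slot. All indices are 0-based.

l=0 r=18: |-20|>|19| out[18]=400, l++
l=1 r=18: |-19|<=|19| out[17]=361, r--
l=1 r=17: |-19|>|-1| out[16]=361, l++
l=2 r=17: |-17|>|-1| out[15]=289, l++
l=3 r=17: |-16|>|-1| out[14]=256, l++
l=4 r=17: |-15|>|-1| out[13]=225, l++
l=5 r=17: |-14|>|-1| out[12]=196, l++
l=6 r=17: |-13|>|-1| out[11]=169, l++
l=7 r=17: |-12|>|-1| out[10]=144, l++
l=8 r=17: |-11|>|-1| out[9]=121, l++
l=9 r=17: |-10|>|-1| out[8]=100, l++
l=10 r=17: |-9|>|-1| out[7]=81, l++
l=11 r=17: |-8|>|-1| out[6]=64, l++
l=12 r=17: |-7|>|-1| out[5]=49, l++
l=13 r=17: |-5|>|-1| out[4]=25, l++
l=14 r=17: |-4|>|-1| out[3]=16, l++
l=15 r=17: |-3|>|-1| out[2]=9, l++
l=16 r=17: |-2|>|-1| out[1]=4, l++

l=17, r=17, next write slot=0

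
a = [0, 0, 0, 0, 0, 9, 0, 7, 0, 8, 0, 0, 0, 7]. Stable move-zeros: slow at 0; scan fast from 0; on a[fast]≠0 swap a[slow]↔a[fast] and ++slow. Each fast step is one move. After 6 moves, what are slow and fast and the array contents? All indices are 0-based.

slow=0 fast=0: a[fast]=0, fast++
slow=0 fast=1: a[fast]=0, fast++
slow=0 fast=2: a[fast]=0, fast++
slow=0 fast=3: a[fast]=0, fast++
slow=0 fast=4: a[fast]=0, fast++
slow=0 fast=5: a[fast]=9≠0 swap→a[0]=9, slow++,fast++

slow=1, fast=6, a=[9, 0, 0, 0, 0, 0, 0, 7, 0, 8, 0, 0, 0, 7]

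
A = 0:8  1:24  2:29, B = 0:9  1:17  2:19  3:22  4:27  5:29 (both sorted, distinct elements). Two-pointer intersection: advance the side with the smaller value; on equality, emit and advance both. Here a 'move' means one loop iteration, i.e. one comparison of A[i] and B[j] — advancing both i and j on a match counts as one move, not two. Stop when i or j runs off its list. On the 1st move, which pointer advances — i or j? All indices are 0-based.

[i=0,j=0] 8<9 → i++

i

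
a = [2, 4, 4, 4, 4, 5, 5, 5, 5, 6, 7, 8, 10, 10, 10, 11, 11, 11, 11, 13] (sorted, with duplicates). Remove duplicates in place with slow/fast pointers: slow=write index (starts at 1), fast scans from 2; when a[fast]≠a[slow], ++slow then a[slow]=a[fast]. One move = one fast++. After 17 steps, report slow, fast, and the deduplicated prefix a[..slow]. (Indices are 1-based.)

slow=8, fast=19, prefix=[2, 4, 5, 6, 7, 8, 10, 11]

(s=1,f=2) a[fast]=4≠a[slow]=2 write a[2]=4 → slow++,fast++
(s=2,f=3) a[fast]=4=a[slow] dup → fast++
(s=2,f=4) a[fast]=4=a[slow] dup → fast++
(s=2,f=5) a[fast]=4=a[slow] dup → fast++
(s=2,f=6) a[fast]=5≠a[slow]=4 write a[3]=5 → slow++,fast++
(s=3,f=7) a[fast]=5=a[slow] dup → fast++
(s=3,f=8) a[fast]=5=a[slow] dup → fast++
(s=3,f=9) a[fast]=5=a[slow] dup → fast++
(s=3,f=10) a[fast]=6≠a[slow]=5 write a[4]=6 → slow++,fast++
(s=4,f=11) a[fast]=7≠a[slow]=6 write a[5]=7 → slow++,fast++
(s=5,f=12) a[fast]=8≠a[slow]=7 write a[6]=8 → slow++,fast++
(s=6,f=13) a[fast]=10≠a[slow]=8 write a[7]=10 → slow++,fast++
(s=7,f=14) a[fast]=10=a[slow] dup → fast++
(s=7,f=15) a[fast]=10=a[slow] dup → fast++
(s=7,f=16) a[fast]=11≠a[slow]=10 write a[8]=11 → slow++,fast++
(s=8,f=17) a[fast]=11=a[slow] dup → fast++
(s=8,f=18) a[fast]=11=a[slow] dup → fast++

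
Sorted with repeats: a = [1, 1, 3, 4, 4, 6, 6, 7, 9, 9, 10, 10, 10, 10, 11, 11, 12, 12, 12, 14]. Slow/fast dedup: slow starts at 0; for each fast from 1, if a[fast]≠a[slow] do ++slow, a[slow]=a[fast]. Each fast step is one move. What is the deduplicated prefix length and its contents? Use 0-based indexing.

length 10; prefix = [1, 3, 4, 6, 7, 9, 10, 11, 12, 14]

slow=0 fast=1: a[fast]=1=a[slow] dup, fast++
slow=0 fast=2: a[fast]=3≠a[slow]=1 write a[1]=3, slow++,fast++
slow=1 fast=3: a[fast]=4≠a[slow]=3 write a[2]=4, slow++,fast++
slow=2 fast=4: a[fast]=4=a[slow] dup, fast++
slow=2 fast=5: a[fast]=6≠a[slow]=4 write a[3]=6, slow++,fast++
slow=3 fast=6: a[fast]=6=a[slow] dup, fast++
slow=3 fast=7: a[fast]=7≠a[slow]=6 write a[4]=7, slow++,fast++
slow=4 fast=8: a[fast]=9≠a[slow]=7 write a[5]=9, slow++,fast++
slow=5 fast=9: a[fast]=9=a[slow] dup, fast++
slow=5 fast=10: a[fast]=10≠a[slow]=9 write a[6]=10, slow++,fast++
slow=6 fast=11: a[fast]=10=a[slow] dup, fast++
slow=6 fast=12: a[fast]=10=a[slow] dup, fast++
slow=6 fast=13: a[fast]=10=a[slow] dup, fast++
slow=6 fast=14: a[fast]=11≠a[slow]=10 write a[7]=11, slow++,fast++
slow=7 fast=15: a[fast]=11=a[slow] dup, fast++
slow=7 fast=16: a[fast]=12≠a[slow]=11 write a[8]=12, slow++,fast++
slow=8 fast=17: a[fast]=12=a[slow] dup, fast++
slow=8 fast=18: a[fast]=12=a[slow] dup, fast++
slow=8 fast=19: a[fast]=14≠a[slow]=12 write a[9]=14, slow++,fast++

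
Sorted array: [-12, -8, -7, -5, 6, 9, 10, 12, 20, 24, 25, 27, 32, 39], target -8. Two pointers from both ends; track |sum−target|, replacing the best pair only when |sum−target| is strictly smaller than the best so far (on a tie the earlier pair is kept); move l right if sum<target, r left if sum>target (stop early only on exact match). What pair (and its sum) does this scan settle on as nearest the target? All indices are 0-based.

pair (-12, 6) with sum -6 (|Δ|=2)

l=0 r=13: -12+39=27 d=35 *, r--
l=0 r=12: -12+32=20 d=28 *, r--
l=0 r=11: -12+27=15 d=23 *, r--
l=0 r=10: -12+25=13 d=21 *, r--
l=0 r=9: -12+24=12 d=20 *, r--
l=0 r=8: -12+20=8 d=16 *, r--
l=0 r=7: -12+12=0 d=8 *, r--
l=0 r=6: -12+10=-2 d=6 *, r--
l=0 r=5: -12+9=-3 d=5 *, r--
l=0 r=4: -12+6=-6 d=2 *, r--
l=0 r=3: -12+-5=-17 d=9, l++
l=1 r=3: -8+-5=-13 d=5, l++
l=2 r=3: -7+-5=-12 d=4, l++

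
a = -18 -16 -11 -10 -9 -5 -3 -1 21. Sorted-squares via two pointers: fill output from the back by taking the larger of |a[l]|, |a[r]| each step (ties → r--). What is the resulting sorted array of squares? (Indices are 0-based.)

[1, 9, 25, 81, 100, 121, 256, 324, 441]

[0,8] |-18|<=|21| out[8]=441 → r--
[0,7] |-18|>|-1| out[7]=324 → l++
[1,7] |-16|>|-1| out[6]=256 → l++
[2,7] |-11|>|-1| out[5]=121 → l++
[3,7] |-10|>|-1| out[4]=100 → l++
[4,7] |-9|>|-1| out[3]=81 → l++
[5,7] |-5|>|-1| out[2]=25 → l++
[6,7] |-3|>|-1| out[1]=9 → l++
[7,7] |-1|<=|-1| out[0]=1 → r--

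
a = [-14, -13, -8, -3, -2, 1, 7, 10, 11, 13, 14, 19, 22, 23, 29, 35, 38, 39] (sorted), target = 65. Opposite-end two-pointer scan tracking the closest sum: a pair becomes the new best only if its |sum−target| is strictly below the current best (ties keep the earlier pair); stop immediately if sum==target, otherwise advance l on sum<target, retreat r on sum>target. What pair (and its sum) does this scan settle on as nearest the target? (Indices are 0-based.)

[0,17] -14+39=25 d=40 * → l++
[1,17] -13+39=26 d=39 * → l++
[2,17] -8+39=31 d=34 * → l++
[3,17] -3+39=36 d=29 * → l++
[4,17] -2+39=37 d=28 * → l++
[5,17] 1+39=40 d=25 * → l++
[6,17] 7+39=46 d=19 * → l++
[7,17] 10+39=49 d=16 * → l++
[8,17] 11+39=50 d=15 * → l++
[9,17] 13+39=52 d=13 * → l++
[10,17] 14+39=53 d=12 * → l++
[11,17] 19+39=58 d=7 * → l++
[12,17] 22+39=61 d=4 * → l++
[13,17] 23+39=62 d=3 * → l++
[14,17] 29+39=68 d=3 → r--
[14,16] 29+38=67 d=2 * → r--
[14,15] 29+35=64 d=1 * → l++

pair (29, 35) with sum 64 (|Δ|=1)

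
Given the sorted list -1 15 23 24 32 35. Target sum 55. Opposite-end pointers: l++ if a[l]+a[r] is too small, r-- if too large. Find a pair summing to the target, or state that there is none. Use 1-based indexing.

l=1 r=6: -1+35=34 <55, l++
l=2 r=6: 15+35=50 <55, l++
l=3 r=6: 23+35=58 >55, r--
l=3 r=5: 23+32=55, found

(23, 32)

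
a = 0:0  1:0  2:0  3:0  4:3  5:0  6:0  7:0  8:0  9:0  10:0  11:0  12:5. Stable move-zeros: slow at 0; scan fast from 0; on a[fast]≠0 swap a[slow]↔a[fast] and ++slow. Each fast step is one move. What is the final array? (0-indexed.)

(s=0,f=0) a[fast]=0 → fast++
(s=0,f=1) a[fast]=0 → fast++
(s=0,f=2) a[fast]=0 → fast++
(s=0,f=3) a[fast]=0 → fast++
(s=0,f=4) a[fast]=3≠0 swap→a[0]=3 → slow++,fast++
(s=1,f=5) a[fast]=0 → fast++
(s=1,f=6) a[fast]=0 → fast++
(s=1,f=7) a[fast]=0 → fast++
(s=1,f=8) a[fast]=0 → fast++
(s=1,f=9) a[fast]=0 → fast++
(s=1,f=10) a[fast]=0 → fast++
(s=1,f=11) a[fast]=0 → fast++
(s=1,f=12) a[fast]=5≠0 swap→a[1]=5 → slow++,fast++

[3, 5, 0, 0, 0, 0, 0, 0, 0, 0, 0, 0, 0]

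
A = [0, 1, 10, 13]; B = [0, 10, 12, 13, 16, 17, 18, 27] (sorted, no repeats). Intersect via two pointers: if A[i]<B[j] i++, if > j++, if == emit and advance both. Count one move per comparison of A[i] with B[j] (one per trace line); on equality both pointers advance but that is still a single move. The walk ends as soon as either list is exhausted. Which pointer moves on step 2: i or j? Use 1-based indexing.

[i=1,j=1] 0==0 emit → i++,j++
[i=2,j=2] 1<10 → i++

i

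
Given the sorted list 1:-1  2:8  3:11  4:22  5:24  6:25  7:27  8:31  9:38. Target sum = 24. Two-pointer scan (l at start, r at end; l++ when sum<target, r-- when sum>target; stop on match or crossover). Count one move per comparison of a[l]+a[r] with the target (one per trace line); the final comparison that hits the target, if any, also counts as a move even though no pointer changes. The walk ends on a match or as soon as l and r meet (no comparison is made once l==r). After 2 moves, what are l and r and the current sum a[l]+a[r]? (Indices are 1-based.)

[1,9] -1+38=37 >24 → r--
[1,8] -1+31=30 >24 → r--

l=1, r=7, sum=26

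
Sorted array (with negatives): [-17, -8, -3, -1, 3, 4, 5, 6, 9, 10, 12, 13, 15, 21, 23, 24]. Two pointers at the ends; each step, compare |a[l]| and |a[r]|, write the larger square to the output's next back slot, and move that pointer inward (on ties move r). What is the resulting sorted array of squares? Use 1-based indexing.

[1, 9, 9, 16, 25, 36, 64, 81, 100, 144, 169, 225, 289, 441, 529, 576]

[1,16] |-17|<=|24| out[16]=576 → r--
[1,15] |-17|<=|23| out[15]=529 → r--
[1,14] |-17|<=|21| out[14]=441 → r--
[1,13] |-17|>|15| out[13]=289 → l++
[2,13] |-8|<=|15| out[12]=225 → r--
[2,12] |-8|<=|13| out[11]=169 → r--
[2,11] |-8|<=|12| out[10]=144 → r--
[2,10] |-8|<=|10| out[9]=100 → r--
[2,9] |-8|<=|9| out[8]=81 → r--
[2,8] |-8|>|6| out[7]=64 → l++
[3,8] |-3|<=|6| out[6]=36 → r--
[3,7] |-3|<=|5| out[5]=25 → r--
[3,6] |-3|<=|4| out[4]=16 → r--
[3,5] |-3|<=|3| out[3]=9 → r--
[3,4] |-3|>|-1| out[2]=9 → l++
[4,4] |-1|<=|-1| out[1]=1 → r--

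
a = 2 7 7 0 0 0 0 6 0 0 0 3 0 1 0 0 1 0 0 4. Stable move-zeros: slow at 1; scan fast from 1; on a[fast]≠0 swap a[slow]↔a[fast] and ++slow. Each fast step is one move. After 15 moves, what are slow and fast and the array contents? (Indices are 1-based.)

slow=7, fast=16, a=[2, 7, 7, 6, 3, 1, 0, 0, 0, 0, 0, 0, 0, 0, 0, 0, 1, 0, 0, 4]

(s=1,f=1) a[fast]=2≠0 swap→a[1]=2 → slow++,fast++
(s=2,f=2) a[fast]=7≠0 swap→a[2]=7 → slow++,fast++
(s=3,f=3) a[fast]=7≠0 swap→a[3]=7 → slow++,fast++
(s=4,f=4) a[fast]=0 → fast++
(s=4,f=5) a[fast]=0 → fast++
(s=4,f=6) a[fast]=0 → fast++
(s=4,f=7) a[fast]=0 → fast++
(s=4,f=8) a[fast]=6≠0 swap→a[4]=6 → slow++,fast++
(s=5,f=9) a[fast]=0 → fast++
(s=5,f=10) a[fast]=0 → fast++
(s=5,f=11) a[fast]=0 → fast++
(s=5,f=12) a[fast]=3≠0 swap→a[5]=3 → slow++,fast++
(s=6,f=13) a[fast]=0 → fast++
(s=6,f=14) a[fast]=1≠0 swap→a[6]=1 → slow++,fast++
(s=7,f=15) a[fast]=0 → fast++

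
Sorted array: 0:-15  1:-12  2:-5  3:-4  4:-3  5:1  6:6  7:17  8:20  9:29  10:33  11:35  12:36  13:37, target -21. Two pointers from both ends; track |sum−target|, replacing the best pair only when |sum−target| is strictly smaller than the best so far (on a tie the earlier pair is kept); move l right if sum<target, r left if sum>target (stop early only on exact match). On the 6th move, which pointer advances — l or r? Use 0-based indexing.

r

l=0 r=13: -15+37=22 d=43 *, r--
l=0 r=12: -15+36=21 d=42 *, r--
l=0 r=11: -15+35=20 d=41 *, r--
l=0 r=10: -15+33=18 d=39 *, r--
l=0 r=9: -15+29=14 d=35 *, r--
l=0 r=8: -15+20=5 d=26 *, r--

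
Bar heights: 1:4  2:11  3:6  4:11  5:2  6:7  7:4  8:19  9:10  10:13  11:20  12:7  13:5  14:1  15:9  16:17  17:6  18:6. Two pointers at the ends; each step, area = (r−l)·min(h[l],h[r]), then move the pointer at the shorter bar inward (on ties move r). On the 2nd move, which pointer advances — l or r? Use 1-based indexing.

[1,18] min(4,6)*17=68 best=68 * → l++
[2,18] min(11,6)*16=96 best=96 * → r--

r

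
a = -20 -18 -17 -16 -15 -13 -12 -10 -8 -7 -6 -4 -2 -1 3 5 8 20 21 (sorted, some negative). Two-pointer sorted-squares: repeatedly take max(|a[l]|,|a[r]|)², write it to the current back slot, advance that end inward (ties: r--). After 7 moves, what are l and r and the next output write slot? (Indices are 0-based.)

l=5, r=16, next write slot=11

l=0 r=18: |-20|<=|21| out[18]=441, r--
l=0 r=17: |-20|<=|20| out[17]=400, r--
l=0 r=16: |-20|>|8| out[16]=400, l++
l=1 r=16: |-18|>|8| out[15]=324, l++
l=2 r=16: |-17|>|8| out[14]=289, l++
l=3 r=16: |-16|>|8| out[13]=256, l++
l=4 r=16: |-15|>|8| out[12]=225, l++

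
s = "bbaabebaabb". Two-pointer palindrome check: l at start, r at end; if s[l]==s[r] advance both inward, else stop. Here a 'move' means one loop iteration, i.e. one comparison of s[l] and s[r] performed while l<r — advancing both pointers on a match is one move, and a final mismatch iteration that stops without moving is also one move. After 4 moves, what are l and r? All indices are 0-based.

l=0 r=10: 'b'=='b', l++,r--
l=1 r=9: 'b'=='b', l++,r--
l=2 r=8: 'a'=='a', l++,r--
l=3 r=7: 'a'=='a', l++,r--

l=4, r=6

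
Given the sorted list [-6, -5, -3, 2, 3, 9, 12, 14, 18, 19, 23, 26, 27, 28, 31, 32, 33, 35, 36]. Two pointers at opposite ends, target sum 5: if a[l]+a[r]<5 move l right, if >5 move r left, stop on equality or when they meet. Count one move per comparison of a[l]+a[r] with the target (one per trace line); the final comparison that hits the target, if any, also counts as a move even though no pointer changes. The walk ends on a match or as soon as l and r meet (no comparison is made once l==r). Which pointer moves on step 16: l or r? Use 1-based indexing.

r

[1,19] -6+36=30 >5 → r--
[1,18] -6+35=29 >5 → r--
[1,17] -6+33=27 >5 → r--
[1,16] -6+32=26 >5 → r--
[1,15] -6+31=25 >5 → r--
[1,14] -6+28=22 >5 → r--
[1,13] -6+27=21 >5 → r--
[1,12] -6+26=20 >5 → r--
[1,11] -6+23=17 >5 → r--
[1,10] -6+19=13 >5 → r--
[1,9] -6+18=12 >5 → r--
[1,8] -6+14=8 >5 → r--
[1,7] -6+12=6 >5 → r--
[1,6] -6+9=3 <5 → l++
[2,6] -5+9=4 <5 → l++
[3,6] -3+9=6 >5 → r--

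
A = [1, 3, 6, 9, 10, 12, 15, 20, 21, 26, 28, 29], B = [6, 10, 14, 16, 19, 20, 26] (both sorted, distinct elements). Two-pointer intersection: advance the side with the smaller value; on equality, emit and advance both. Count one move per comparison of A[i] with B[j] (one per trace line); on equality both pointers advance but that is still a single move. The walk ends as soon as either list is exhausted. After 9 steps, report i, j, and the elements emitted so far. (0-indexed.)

i=7, j=4, emitted=[6, 10]

[i=0,j=0] 1<6 → i++
[i=1,j=0] 3<6 → i++
[i=2,j=0] 6==6 emit → i++,j++
[i=3,j=1] 9<10 → i++
[i=4,j=1] 10==10 emit → i++,j++
[i=5,j=2] 12<14 → i++
[i=6,j=2] 15>14 → j++
[i=6,j=3] 15<16 → i++
[i=7,j=3] 20>16 → j++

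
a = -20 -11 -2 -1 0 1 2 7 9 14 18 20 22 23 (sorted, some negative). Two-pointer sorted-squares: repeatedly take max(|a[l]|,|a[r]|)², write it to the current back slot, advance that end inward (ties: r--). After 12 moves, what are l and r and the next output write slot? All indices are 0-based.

l=3, r=4, next write slot=1

[0,13] |-20|<=|23| out[13]=529 → r--
[0,12] |-20|<=|22| out[12]=484 → r--
[0,11] |-20|<=|20| out[11]=400 → r--
[0,10] |-20|>|18| out[10]=400 → l++
[1,10] |-11|<=|18| out[9]=324 → r--
[1,9] |-11|<=|14| out[8]=196 → r--
[1,8] |-11|>|9| out[7]=121 → l++
[2,8] |-2|<=|9| out[6]=81 → r--
[2,7] |-2|<=|7| out[5]=49 → r--
[2,6] |-2|<=|2| out[4]=4 → r--
[2,5] |-2|>|1| out[3]=4 → l++
[3,5] |-1|<=|1| out[2]=1 → r--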